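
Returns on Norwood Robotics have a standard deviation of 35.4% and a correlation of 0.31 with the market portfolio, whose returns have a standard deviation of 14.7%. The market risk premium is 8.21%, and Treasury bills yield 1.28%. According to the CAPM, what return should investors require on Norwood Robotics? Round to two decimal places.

β = ρ × σ_i / σ_m = 0.31 × 35.4% / 14.7% = 0.7465
E(R) = 1.28% + 0.7465 × 8.21% = 7.41%

7.41%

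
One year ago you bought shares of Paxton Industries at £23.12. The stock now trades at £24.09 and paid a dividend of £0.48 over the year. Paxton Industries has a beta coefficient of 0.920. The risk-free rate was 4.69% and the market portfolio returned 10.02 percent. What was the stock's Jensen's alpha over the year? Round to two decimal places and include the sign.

Realised HPR = (P1 + D1 − P0) / P0 = (24.09 + 0.48 − 23.12) / 23.12 = 1.45 / 23.12 = 6.2716%
MRP = 10.02% − 4.69% = 5.33%
CAPM required = R_f + β·MRP = 4.69% + 0.920 × 5.33% = 9.59360%
α = realised − required = 6.2716% − 9.59360% = -3.32%

-3.32%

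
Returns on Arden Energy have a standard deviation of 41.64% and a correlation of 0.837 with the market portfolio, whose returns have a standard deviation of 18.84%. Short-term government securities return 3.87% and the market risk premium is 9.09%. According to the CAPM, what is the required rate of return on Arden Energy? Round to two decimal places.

20.69%

β = ρ × σ_i / σ_m = 0.837 × 41.64% / 18.84% = 1.8499
E(R) = 3.87% + 1.8499 × 9.09% = 20.69%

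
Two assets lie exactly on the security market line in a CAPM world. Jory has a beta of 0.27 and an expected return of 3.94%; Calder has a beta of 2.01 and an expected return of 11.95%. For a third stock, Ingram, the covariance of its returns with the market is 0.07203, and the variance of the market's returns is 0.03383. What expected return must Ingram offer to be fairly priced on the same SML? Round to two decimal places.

MRP = (11.95% − 3.94%) / (2.01 − 0.27) = 4.6034%
R_f = 3.94% − 0.27 × 4.6034% = 2.6971%
β_Ingram = Cov / Var(R_m) = 0.07203 / 0.03383 = 2.1292
E(R_Ingram) = R_f + β × MRP = 2.6971% + 2.1292 × 4.6034% = 12.50%

12.50%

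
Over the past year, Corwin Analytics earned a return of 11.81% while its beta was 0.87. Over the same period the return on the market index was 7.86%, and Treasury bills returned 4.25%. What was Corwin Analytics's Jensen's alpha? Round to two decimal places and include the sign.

Market excess return = 7.86% − 4.25% = 3.61%
CAPM benchmark = R_f + β(R_m − R_f) = 4.25% + 0.87 × 3.61% = 7.3907%
α = actual − benchmark = 11.81% − 7.3907% = +4.42%

+4.42%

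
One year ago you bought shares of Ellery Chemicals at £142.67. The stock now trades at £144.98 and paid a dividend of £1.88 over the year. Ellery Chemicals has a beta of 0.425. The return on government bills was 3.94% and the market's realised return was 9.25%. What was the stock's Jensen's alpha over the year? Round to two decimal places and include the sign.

Realised HPR = (P1 + D1 − P0) / P0 = (144.98 + 1.88 − 142.67) / 142.67 = 4.19 / 142.67 = 2.9368%
MRP = 9.25% − 3.94% = 5.31%
CAPM required = R_f + β·MRP = 3.94% + 0.425 × 5.31% = 6.19675%
α = realised − required = 2.9368% − 6.19675% = -3.26%

-3.26%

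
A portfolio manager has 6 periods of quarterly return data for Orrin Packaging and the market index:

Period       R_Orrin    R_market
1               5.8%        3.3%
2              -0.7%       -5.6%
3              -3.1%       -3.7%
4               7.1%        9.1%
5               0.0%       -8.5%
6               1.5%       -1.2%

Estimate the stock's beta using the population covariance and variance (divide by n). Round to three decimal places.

0.531

Mean R_i = (5.8 − 0.7 − 3.1 + 7.1 + 0.0 + 1.5) / 6 = 1.7667%
Mean R_m = (3.3 − 5.6 − 3.7 + 9.1 − 8.5 − 1.2) / 6 = -1.1000%
Σ(R_i − R̄_i)(R_m − R̄_m) = 109.0000  ⇒  Cov = 109.0000 / 6 = 18.1667
Σ(R_m − R̄_m)² = 205.1800  ⇒  Var(R_m) = 205.1800 / 6 = 34.1967
β = Cov / Var(R_m) = 18.1667 / 34.1967 = 0.5312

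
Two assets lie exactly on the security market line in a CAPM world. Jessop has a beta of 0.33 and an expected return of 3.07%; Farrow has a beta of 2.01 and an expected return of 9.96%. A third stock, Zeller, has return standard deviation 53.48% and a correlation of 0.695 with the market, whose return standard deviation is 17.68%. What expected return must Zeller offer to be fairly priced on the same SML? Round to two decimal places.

10.34%

MRP = (9.96% − 3.07%) / (2.01 − 0.33) = 4.1012%
R_f = 3.07% − 0.33 × 4.1012% = 1.7166%
β_Zeller = ρ·σ_i/σ_m = 0.695 × 53.48 / 17.68 = 2.1023
E(R_Zeller) = R_f + β × MRP = 1.7166% + 2.1023 × 4.1012% = 10.34%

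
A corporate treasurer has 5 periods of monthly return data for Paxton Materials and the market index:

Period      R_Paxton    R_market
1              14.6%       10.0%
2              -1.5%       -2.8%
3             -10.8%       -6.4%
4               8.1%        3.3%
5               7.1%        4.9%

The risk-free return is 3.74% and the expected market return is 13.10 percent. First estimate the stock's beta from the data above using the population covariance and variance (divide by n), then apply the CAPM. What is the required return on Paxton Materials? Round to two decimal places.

17.67%

Mean R_i = (14.6 − 1.5 − 10.8 + 8.1 + 7.1) / 5 = 3.5000%
Mean R_m = (10.0 − 2.8 − 6.4 + 3.3 + 4.9) / 5 = 1.8000%
Σ(R_i − R̄_i)(R_m − R̄_m) = 249.3400  ⇒  Cov = 249.3400 / 5 = 49.8680
Σ(R_m − R̄_m)² = 167.5000  ⇒  Var(R_m) = 167.5000 / 5 = 33.5000
β = Cov / Var(R_m) = 49.8680 / 33.5000 = 1.4886
MRP = 13.10% − 3.74% = 9.36%
E(R) = R_f + β × MRP = 3.74% + 1.4886 × 9.36% = 17.67%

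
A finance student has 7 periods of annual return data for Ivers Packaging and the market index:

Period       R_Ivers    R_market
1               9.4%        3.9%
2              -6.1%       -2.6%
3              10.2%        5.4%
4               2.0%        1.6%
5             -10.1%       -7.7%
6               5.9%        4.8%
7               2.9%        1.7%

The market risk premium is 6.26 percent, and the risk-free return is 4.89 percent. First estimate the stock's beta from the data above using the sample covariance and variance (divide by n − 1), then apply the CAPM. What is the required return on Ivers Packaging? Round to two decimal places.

14.75%

Mean R_i = (9.4 − 6.1 + 10.2 + 2.0 − 10.1 + 5.9 + 2.9) / 7 = 2.0286%
Mean R_m = (3.9 − 2.6 + 5.4 + 1.6 − 7.7 + 4.8 + 1.7) / 7 = 1.0143%
Σ(R_i − R̄_i)(R_m − R̄_m) = 207.4171  ⇒  Cov = 207.4171 / 6 = 34.5695
Σ(R_m − R̄_m)² = 131.7086  ⇒  Var(R_m) = 131.7086 / 6 = 21.9514
β = Cov / Var(R_m) = 34.5695 / 21.9514 = 1.5748
E(R) = R_f + β × MRP = 4.89% + 1.5748 × 6.26% = 14.75%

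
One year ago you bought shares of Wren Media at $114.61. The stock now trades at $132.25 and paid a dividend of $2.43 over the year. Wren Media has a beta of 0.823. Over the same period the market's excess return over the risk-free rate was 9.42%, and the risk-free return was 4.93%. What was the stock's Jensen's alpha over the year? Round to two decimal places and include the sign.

+4.83%

Realised HPR = (P1 + D1 − P0) / P0 = (132.25 + 2.43 − 114.61) / 114.61 = 20.07 / 114.61 = 17.5116%
CAPM required = R_f + β·MRP = 4.93% + 0.823 × 9.42% = 12.68266%
α = realised − required = 17.5116% − 12.68266% = +4.83%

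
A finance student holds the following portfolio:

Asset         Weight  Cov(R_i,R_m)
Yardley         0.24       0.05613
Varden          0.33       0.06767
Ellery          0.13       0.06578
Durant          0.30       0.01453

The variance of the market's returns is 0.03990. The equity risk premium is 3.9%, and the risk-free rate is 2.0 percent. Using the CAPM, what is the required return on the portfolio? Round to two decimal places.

β_Yardley = 0.05613 / 0.03990 = 1.4068
β_Varden = 0.06767 / 0.03990 = 1.6960
β_Ellery = 0.06578 / 0.03990 = 1.6486
β_Durant = 0.01453 / 0.03990 = 0.3642
β_P = Σ w_i β_i = 0.24×1.4068 + 0.33×1.6960 + 0.13×1.6486 + 0.30×0.3642 = 1.2209
E(R_P) = R_f + β_P × MRP = 2.0% + 1.2209 × 3.9% = 6.76%

6.76%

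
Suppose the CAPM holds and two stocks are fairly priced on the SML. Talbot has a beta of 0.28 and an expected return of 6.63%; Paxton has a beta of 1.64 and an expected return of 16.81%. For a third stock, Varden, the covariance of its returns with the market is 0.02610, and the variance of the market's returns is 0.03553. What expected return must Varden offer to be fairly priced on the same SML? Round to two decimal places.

10.03%

MRP = (16.81% − 6.63%) / (1.64 − 0.28) = 7.4853%
R_f = 6.63% − 0.28 × 7.4853% = 4.5341%
β_Varden = Cov / Var(R_m) = 0.02610 / 0.03553 = 0.7346
E(R_Varden) = R_f + β × MRP = 4.5341% + 0.7346 × 7.4853% = 10.03%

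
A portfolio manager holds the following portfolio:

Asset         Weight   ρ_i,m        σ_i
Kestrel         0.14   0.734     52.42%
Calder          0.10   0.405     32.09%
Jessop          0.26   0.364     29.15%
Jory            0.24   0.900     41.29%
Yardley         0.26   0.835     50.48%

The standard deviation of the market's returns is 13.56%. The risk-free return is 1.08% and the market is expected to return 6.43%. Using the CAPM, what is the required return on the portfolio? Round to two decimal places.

β_Kestrel = 0.734 × 52.42% / 13.56% = 2.8375
β_Calder = 0.405 × 32.09% / 13.56% = 0.9584
β_Jessop = 0.364 × 29.15% / 13.56% = 0.7825
β_Jory = 0.900 × 41.29% / 13.56% = 2.7405
β_Yardley = 0.835 × 50.48% / 13.56% = 3.1085
β_P = Σ w_i β_i = 0.14×2.8375 + 0.10×0.9584 + 0.26×0.7825 + 0.24×2.7405 + 0.26×3.1085 = 2.1625
MRP = 6.43% − 1.08% = 5.35%
E(R_P) = R_f + β_P × MRP = 1.08% + 2.1625 × 5.35% = 12.65%

12.65%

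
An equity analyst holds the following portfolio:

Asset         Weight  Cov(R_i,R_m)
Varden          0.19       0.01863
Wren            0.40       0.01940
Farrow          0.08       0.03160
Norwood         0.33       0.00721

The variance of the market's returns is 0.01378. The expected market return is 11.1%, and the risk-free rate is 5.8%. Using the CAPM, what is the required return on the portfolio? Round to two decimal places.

12.03%

β_Varden = 0.01863 / 0.01378 = 1.3520
β_Wren = 0.01940 / 0.01378 = 1.4078
β_Farrow = 0.03160 / 0.01378 = 2.2932
β_Norwood = 0.00721 / 0.01378 = 0.5232
β_P = Σ w_i β_i = 0.19×1.3520 + 0.40×1.4078 + 0.08×2.2932 + 0.33×0.5232 = 1.1761
MRP = 11.1% − 5.8% = 5.30%
E(R_P) = R_f + β_P × MRP = 5.8% + 1.1761 × 5.3% = 12.03%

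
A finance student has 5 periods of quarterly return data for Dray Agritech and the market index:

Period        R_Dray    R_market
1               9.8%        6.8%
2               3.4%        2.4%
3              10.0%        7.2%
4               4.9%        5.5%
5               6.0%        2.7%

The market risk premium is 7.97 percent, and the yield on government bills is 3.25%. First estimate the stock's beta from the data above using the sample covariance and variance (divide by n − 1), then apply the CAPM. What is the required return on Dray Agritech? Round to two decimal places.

Mean R_i = (9.8 + 3.4 + 10.0 + 4.9 + 6.0) / 5 = 6.8200%
Mean R_m = (6.8 + 2.4 + 7.2 + 5.5 + 2.7) / 5 = 4.9200%
Σ(R_i − R̄_i)(R_m − R̄_m) = 22.1780  ⇒  Cov = 22.1780 / 4 = 5.5445
Σ(R_m − R̄_m)² = 20.3480  ⇒  Var(R_m) = 20.3480 / 4 = 5.0870
β = Cov / Var(R_m) = 5.5445 / 5.0870 = 1.0899
E(R) = R_f + β × MRP = 3.25% + 1.0899 × 7.97% = 11.94%

11.94%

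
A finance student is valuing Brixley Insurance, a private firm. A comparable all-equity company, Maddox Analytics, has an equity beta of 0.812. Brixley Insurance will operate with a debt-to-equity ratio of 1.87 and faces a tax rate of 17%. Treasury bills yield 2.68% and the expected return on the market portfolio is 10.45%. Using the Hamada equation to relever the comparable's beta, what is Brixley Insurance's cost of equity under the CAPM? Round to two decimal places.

18.78%

β_L = β_U × [1 + (1 − t)(D/E)] = 0.812 × [1 + (1 − 0.17) × 1.87]
    = 0.812 × [1 + 0.83 × 1.87] = 0.812 × 2.5521 = 2.0723
MRP = 10.45% − 2.68% = 7.77%
E(R) = R_f + β_L × MRP = 2.68% + 2.0723 × 7.77% = 18.78%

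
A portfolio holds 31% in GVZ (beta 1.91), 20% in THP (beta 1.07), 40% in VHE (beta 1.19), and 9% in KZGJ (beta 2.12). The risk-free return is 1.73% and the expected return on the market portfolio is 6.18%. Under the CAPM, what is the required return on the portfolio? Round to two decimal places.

β_P = Σ w_i β_i = 0.31×1.91 + 0.20×1.07 + 0.40×1.19 + 0.09×2.12 = 1.4729
MRP = 6.18% − 1.73% = 4.45%
E(R_P) = R_f + β_P × MRP = 1.73% + 1.4729 × 4.45% = 8.28%

8.28%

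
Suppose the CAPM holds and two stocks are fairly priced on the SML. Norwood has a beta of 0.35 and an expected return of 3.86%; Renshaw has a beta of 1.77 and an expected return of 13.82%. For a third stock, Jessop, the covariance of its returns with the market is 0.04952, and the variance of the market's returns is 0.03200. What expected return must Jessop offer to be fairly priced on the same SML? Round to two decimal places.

12.26%

MRP = (13.82% − 3.86%) / (1.77 − 0.35) = 7.0141%
R_f = 3.86% − 0.35 × 7.0141% = 1.4051%
β_Jessop = Cov / Var(R_m) = 0.04952 / 0.03200 = 1.5475
E(R_Jessop) = R_f + β × MRP = 1.4051% + 1.5475 × 7.0141% = 12.26%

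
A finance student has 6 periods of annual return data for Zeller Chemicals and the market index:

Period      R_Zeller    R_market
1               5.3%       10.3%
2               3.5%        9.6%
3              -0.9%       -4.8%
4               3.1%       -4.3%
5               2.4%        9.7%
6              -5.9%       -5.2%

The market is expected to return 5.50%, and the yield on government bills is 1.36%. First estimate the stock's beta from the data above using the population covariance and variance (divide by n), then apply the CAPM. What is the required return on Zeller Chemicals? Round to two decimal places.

Mean R_i = (5.3 + 3.5 − 0.9 + 3.1 + 2.4 − 5.9) / 6 = 1.2500%
Mean R_m = (10.3 + 9.6 − 4.8 − 4.3 + 9.7 − 5.2) / 6 = 2.5500%
Σ(R_i − R̄_i)(R_m − R̄_m) = 114.0150  ⇒  Cov = 114.0150 / 6 = 19.0025
Σ(R_m − R̄_m)² = 321.8950  ⇒  Var(R_m) = 321.8950 / 6 = 53.6492
β = Cov / Var(R_m) = 19.0025 / 53.6492 = 0.3542
MRP = 5.50% − 1.36% = 4.14%
E(R) = R_f + β × MRP = 1.36% + 0.3542 × 4.14% = 2.83%

2.83%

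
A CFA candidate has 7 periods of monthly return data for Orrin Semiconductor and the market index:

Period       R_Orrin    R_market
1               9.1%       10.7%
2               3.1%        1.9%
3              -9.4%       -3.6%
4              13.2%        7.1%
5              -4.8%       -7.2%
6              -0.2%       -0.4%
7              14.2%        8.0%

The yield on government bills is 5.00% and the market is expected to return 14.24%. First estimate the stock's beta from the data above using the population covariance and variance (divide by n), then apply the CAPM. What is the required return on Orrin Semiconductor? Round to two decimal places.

16.42%

Mean R_i = (9.1 + 3.1 − 9.4 + 13.2 − 4.8 − 0.2 + 14.2) / 7 = 3.6000%
Mean R_m = (10.7 + 1.9 − 3.6 + 7.1 − 7.2 − 0.4 + 8.0) / 7 = 2.3571%
Σ(R_i − R̄_i)(R_m − R̄_m) = 319.6600  ⇒  Cov = 319.6600 / 7 = 45.6657
Σ(R_m − R̄_m)² = 258.5771  ⇒  Var(R_m) = 258.5771 / 7 = 36.9396
β = Cov / Var(R_m) = 45.6657 / 36.9396 = 1.2362
MRP = 14.24% − 5.00% = 9.24%
E(R) = R_f + β × MRP = 5.00% + 1.2362 × 9.24% = 16.42%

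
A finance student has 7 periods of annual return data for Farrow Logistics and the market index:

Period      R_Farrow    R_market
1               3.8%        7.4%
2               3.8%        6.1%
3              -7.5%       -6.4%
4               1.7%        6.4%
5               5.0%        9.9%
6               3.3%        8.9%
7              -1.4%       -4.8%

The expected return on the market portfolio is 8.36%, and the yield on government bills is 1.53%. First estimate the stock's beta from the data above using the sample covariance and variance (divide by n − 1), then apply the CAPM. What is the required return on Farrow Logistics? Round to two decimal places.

Mean R_i = (3.8 + 3.8 − 7.5 + 1.7 + 5.0 + 3.3 − 1.4) / 7 = 1.2429%
Mean R_m = (7.4 + 6.1 − 6.4 + 6.4 + 9.9 + 8.9 − 4.8) / 7 = 3.9286%
Σ(R_i − R̄_i)(R_m − R̄_m) = 161.5914  ⇒  Cov = 161.5914 / 6 = 26.9319
Σ(R_m − R̄_m)² = 266.1143  ⇒  Var(R_m) = 266.1143 / 6 = 44.3524
β = Cov / Var(R_m) = 26.9319 / 44.3524 = 0.6072
MRP = 8.36% − 1.53% = 6.83%
E(R) = R_f + β × MRP = 1.53% + 0.6072 × 6.83% = 5.68%

5.68%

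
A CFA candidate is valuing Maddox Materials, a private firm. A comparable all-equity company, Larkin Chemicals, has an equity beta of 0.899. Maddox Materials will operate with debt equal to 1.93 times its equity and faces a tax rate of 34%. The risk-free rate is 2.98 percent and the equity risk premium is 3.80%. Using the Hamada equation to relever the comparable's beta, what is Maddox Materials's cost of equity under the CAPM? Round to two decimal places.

10.75%

β_L = β_U × [1 + (1 − t)(D/E)] = 0.899 × [1 + (1 − 0.34) × 1.93]
    = 0.899 × [1 + 0.66 × 1.93] = 0.899 × 2.2738 = 2.0441
E(R) = R_f + β_L × MRP = 2.98% + 2.0441 × 3.80% = 10.75%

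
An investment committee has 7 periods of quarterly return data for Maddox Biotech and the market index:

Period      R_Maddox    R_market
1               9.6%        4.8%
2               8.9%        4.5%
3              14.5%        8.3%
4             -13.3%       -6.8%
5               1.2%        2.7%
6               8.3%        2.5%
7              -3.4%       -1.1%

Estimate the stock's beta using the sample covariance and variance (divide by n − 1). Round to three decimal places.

Mean R_i = (9.6 + 8.9 + 14.5 − 13.3 + 1.2 + 8.3 − 3.4) / 7 = 3.6857%
Mean R_m = (4.8 + 4.5 + 8.3 − 6.8 + 2.7 + 2.5 − 1.1) / 7 = 2.1286%
Σ(R_i − R̄_i)(R_m − R̄_m) = 269.7329  ⇒  Cov = 269.7329 / 6 = 44.9555
Σ(R_m − R̄_m)² = 141.4543  ⇒  Var(R_m) = 141.4543 / 6 = 23.5757
β = Cov / Var(R_m) = 44.9555 / 23.5757 = 1.9069

1.907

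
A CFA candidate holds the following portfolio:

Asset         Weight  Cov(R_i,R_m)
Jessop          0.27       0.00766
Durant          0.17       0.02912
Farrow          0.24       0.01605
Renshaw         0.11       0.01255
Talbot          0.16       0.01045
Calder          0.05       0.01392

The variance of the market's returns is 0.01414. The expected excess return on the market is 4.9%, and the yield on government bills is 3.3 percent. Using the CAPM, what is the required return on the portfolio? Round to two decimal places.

β_Jessop = 0.00766 / 0.01414 = 0.5417
β_Durant = 0.02912 / 0.01414 = 2.0594
β_Farrow = 0.01605 / 0.01414 = 1.1351
β_Renshaw = 0.01255 / 0.01414 = 0.8876
β_Talbot = 0.01045 / 0.01414 = 0.7390
β_Calder = 0.01392 / 0.01414 = 0.9844
β_P = Σ w_i β_i = 0.27×0.5417 + 0.17×2.0594 + 0.24×1.1351 + 0.11×0.8876 + 0.16×0.7390 + 0.05×0.9844 = 1.0339
E(R_P) = R_f + β_P × MRP = 3.3% + 1.0339 × 4.9% = 8.37%

8.37%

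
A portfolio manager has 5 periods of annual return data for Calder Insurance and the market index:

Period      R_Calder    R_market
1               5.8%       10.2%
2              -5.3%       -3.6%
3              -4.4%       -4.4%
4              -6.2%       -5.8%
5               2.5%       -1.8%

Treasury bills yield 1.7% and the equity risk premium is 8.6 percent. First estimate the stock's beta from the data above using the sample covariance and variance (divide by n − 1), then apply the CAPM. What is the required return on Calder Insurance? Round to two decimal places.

7.91%

Mean R_i = (5.8 − 5.3 − 4.4 − 6.2 + 2.5) / 5 = -1.5200%
Mean R_m = (10.2 − 3.6 − 4.4 − 5.8 − 1.8) / 5 = -1.0800%
Σ(R_i − R̄_i)(R_m − R̄_m) = 120.8520  ⇒  Cov = 120.8520 / 4 = 30.2130
Σ(R_m − R̄_m)² = 167.4080  ⇒  Var(R_m) = 167.4080 / 4 = 41.8520
β = Cov / Var(R_m) = 30.2130 / 41.8520 = 0.7219
E(R) = R_f + β × MRP = 1.7% + 0.7219 × 8.6% = 7.91%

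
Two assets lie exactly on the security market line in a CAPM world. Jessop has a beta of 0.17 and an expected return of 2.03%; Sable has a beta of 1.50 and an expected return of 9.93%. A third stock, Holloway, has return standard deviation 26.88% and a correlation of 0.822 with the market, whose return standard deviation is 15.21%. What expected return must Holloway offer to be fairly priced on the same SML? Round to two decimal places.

9.65%

MRP = (9.93% − 2.03%) / (1.50 − 0.17) = 5.9398%
R_f = 2.03% − 0.17 × 5.9398% = 1.0202%
β_Holloway = ρ·σ_i/σ_m = 0.822 × 26.88 / 15.21 = 1.4527
E(R_Holloway) = R_f + β × MRP = 1.0202% + 1.4527 × 5.9398% = 9.65%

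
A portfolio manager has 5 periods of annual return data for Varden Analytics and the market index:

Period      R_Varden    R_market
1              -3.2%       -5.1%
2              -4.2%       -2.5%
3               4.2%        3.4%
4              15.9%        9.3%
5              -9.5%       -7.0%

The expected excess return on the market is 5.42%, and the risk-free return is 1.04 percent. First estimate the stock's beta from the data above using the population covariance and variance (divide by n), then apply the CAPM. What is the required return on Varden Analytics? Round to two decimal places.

Mean R_i = (-3.2 − 4.2 + 4.2 + 15.9 − 9.5) / 5 = 0.6400%
Mean R_m = (-5.1 − 2.5 + 3.4 + 9.3 − 7.0) / 5 = -0.3800%
Σ(R_i − R̄_i)(R_m − R̄_m) = 256.6860  ⇒  Cov = 256.6860 / 5 = 51.3372
Σ(R_m − R̄_m)² = 178.5880  ⇒  Var(R_m) = 178.5880 / 5 = 35.7176
β = Cov / Var(R_m) = 51.3372 / 35.7176 = 1.4373
E(R) = R_f + β × MRP = 1.04% + 1.4373 × 5.42% = 8.83%

8.83%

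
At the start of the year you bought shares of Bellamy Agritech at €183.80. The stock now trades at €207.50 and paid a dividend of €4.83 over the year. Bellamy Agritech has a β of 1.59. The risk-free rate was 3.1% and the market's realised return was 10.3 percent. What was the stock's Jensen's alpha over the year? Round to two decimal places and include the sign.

Realised HPR = (P1 + D1 − P0) / P0 = (207.50 + 4.83 − 183.80) / 183.80 = 28.53 / 183.80 = 15.5223%
MRP = 10.3% − 3.1% = 7.20%
CAPM required = R_f + β·MRP = 3.1% + 1.59 × 7.2% = 14.5480%
α = realised − required = 15.5223% − 14.5480% = +0.97%

+0.97%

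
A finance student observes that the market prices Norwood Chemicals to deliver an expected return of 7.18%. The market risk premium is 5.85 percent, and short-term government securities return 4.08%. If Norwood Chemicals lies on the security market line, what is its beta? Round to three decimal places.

β = (E(R) − R_f) / MRP = (7.18% − 4.08%) / 5.85% = 3.10% / 5.85% = 0.530

0.530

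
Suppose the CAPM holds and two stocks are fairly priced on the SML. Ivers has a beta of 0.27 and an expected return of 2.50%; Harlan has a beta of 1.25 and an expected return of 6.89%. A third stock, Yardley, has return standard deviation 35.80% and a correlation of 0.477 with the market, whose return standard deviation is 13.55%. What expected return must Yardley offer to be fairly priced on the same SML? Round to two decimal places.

MRP = (6.89% − 2.50%) / (1.25 − 0.27) = 4.4796%
R_f = 2.50% − 0.27 × 4.4796% = 1.2905%
β_Yardley = ρ·σ_i/σ_m = 0.477 × 35.80 / 13.55 = 1.2603
E(R_Yardley) = R_f + β × MRP = 1.2905% + 1.2603 × 4.4796% = 6.94%

6.94%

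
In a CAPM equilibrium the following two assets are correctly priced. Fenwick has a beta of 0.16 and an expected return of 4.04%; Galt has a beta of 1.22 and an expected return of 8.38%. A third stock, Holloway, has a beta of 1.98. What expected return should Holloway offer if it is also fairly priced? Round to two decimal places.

MRP (SML slope) = (8.38% − 4.04%) / (1.22 − 0.16) = 4.34% / 1.06 = 4.0943%
R_f (intercept) = 4.04% − 0.16 × 4.0943% = 3.3849%
E(R_Holloway) = R_f + β × MRP = 3.3849% + 1.98 × 4.0943% = 11.49%

11.49%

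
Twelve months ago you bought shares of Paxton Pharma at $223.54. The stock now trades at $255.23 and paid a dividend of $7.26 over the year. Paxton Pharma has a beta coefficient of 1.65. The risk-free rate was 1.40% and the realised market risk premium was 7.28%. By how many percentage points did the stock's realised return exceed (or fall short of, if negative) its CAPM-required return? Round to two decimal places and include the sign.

+4.01%

Realised HPR = (P1 + D1 − P0) / P0 = (255.23 + 7.26 − 223.54) / 223.54 = 38.95 / 223.54 = 17.4242%
CAPM required = R_f + β·MRP = 1.40% + 1.65 × 7.28% = 13.4120%
α = realised − required = 17.4242% − 13.4120% = +4.01%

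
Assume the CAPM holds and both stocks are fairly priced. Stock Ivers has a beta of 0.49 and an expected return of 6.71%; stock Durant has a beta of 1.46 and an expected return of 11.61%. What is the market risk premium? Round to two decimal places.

5.05%

Both satisfy E(R) = R_f + β·MRP, so the slope of the SML is
MRP = (11.61% − 6.71%) / (1.46 − 0.49) = 4.90% / 0.97 = 5.0515%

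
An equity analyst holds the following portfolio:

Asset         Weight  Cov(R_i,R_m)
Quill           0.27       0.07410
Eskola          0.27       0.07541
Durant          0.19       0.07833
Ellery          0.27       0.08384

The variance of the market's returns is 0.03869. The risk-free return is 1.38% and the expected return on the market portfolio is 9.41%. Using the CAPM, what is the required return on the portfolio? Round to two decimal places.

17.55%

β_Quill = 0.07410 / 0.03869 = 1.9152
β_Eskola = 0.07541 / 0.03869 = 1.9491
β_Durant = 0.07833 / 0.03869 = 2.0246
β_Ellery = 0.08384 / 0.03869 = 2.1670
β_P = Σ w_i β_i = 0.27×1.9152 + 0.27×1.9491 + 0.19×2.0246 + 0.27×2.1670 = 2.0131
MRP = 9.41% − 1.38% = 8.03%
E(R_P) = R_f + β_P × MRP = 1.38% + 2.0131 × 8.03% = 17.55%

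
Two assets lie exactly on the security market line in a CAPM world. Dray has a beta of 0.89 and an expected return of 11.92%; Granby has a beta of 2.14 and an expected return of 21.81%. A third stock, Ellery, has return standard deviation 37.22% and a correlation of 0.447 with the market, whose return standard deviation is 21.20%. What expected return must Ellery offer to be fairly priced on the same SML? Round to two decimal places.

MRP = (21.81% − 11.92%) / (2.14 − 0.89) = 7.9120%
R_f = 11.92% − 0.89 × 7.9120% = 4.8783%
β_Ellery = ρ·σ_i/σ_m = 0.447 × 37.22 / 21.20 = 0.7848
E(R_Ellery) = R_f + β × MRP = 4.8783% + 0.7848 × 7.9120% = 11.09%

11.09%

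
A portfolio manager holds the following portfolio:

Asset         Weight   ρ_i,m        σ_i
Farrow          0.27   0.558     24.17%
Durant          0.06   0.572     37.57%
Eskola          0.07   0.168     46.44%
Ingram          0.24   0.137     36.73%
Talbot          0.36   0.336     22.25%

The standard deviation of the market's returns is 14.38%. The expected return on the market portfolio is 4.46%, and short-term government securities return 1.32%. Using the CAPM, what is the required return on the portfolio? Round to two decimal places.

β_Farrow = 0.558 × 24.17% / 14.38% = 0.9379
β_Durant = 0.572 × 37.57% / 14.38% = 1.4944
β_Eskola = 0.168 × 46.44% / 14.38% = 0.5426
β_Ingram = 0.137 × 36.73% / 14.38% = 0.3499
β_Talbot = 0.336 × 22.25% / 14.38% = 0.5199
β_P = Σ w_i β_i = 0.27×0.9379 + 0.06×1.4944 + 0.07×0.5426 + 0.24×0.3499 + 0.36×0.5199 = 0.6520
MRP = 4.46% − 1.32% = 3.14%
E(R_P) = R_f + β_P × MRP = 1.32% + 0.6520 × 3.14% = 3.37%

3.37%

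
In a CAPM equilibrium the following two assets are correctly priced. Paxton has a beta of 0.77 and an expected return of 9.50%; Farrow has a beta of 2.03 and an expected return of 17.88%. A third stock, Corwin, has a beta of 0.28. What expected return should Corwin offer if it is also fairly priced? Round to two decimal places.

MRP (SML slope) = (17.88% − 9.50%) / (2.03 − 0.77) = 8.38% / 1.26 = 6.6508%
R_f (intercept) = 9.50% − 0.77 × 6.6508% = 4.3789%
E(R_Corwin) = R_f + β × MRP = 4.3789% + 0.28 × 6.6508% = 6.24%

6.24%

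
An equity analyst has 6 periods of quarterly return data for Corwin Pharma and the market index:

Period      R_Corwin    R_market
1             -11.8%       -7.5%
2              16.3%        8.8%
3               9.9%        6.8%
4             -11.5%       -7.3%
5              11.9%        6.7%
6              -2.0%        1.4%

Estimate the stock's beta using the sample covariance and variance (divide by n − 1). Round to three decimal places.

Mean R_i = (-11.8 + 16.3 + 9.9 − 11.5 + 11.9 − 2.0) / 6 = 2.1333%
Mean R_m = (-7.5 + 8.8 + 6.8 − 7.3 + 6.7 + 1.4) / 6 = 1.4833%
Σ(R_i − R̄_i)(R_m − R̄_m) = 441.1533  ⇒  Cov = 441.1533 / 5 = 88.2307
Σ(R_m − R̄_m)² = 266.8683  ⇒  Var(R_m) = 266.8683 / 5 = 53.3737
β = Cov / Var(R_m) = 88.2307 / 53.3737 = 1.6531

1.653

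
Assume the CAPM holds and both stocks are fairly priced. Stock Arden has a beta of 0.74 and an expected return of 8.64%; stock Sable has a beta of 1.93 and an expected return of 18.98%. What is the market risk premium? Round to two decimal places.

8.69%

Both satisfy E(R) = R_f + β·MRP, so the slope of the SML is
MRP = (18.98% − 8.64%) / (1.93 − 0.74) = 10.34% / 1.19 = 8.6891%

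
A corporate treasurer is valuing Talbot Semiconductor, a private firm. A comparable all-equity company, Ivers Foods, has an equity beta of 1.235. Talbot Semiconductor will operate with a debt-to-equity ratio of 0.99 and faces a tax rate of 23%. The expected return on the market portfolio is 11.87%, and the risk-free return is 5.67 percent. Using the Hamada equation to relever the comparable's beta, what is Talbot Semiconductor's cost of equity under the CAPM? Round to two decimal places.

β_L = β_U × [1 + (1 − t)(D/E)] = 1.235 × [1 + (1 − 0.23) × 0.99]
    = 1.235 × [1 + 0.77 × 0.99] = 1.235 × 1.7623 = 2.1764
MRP = 11.87% − 5.67% = 6.20%
E(R) = R_f + β_L × MRP = 5.67% + 2.1764 × 6.20% = 19.16%

19.16%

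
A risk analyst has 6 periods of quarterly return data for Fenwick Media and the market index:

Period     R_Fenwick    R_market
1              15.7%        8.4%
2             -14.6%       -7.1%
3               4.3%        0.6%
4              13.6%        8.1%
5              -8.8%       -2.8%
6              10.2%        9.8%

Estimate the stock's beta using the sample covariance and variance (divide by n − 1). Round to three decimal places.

Mean R_i = (15.7 − 14.6 + 4.3 + 13.6 − 8.8 + 10.2) / 6 = 3.4000%
Mean R_m = (8.4 − 7.1 + 0.6 + 8.1 − 2.8 + 9.8) / 6 = 2.8333%
Σ(R_i − R̄_i)(R_m − R̄_m) = 415.0800  ⇒  Cov = 415.0800 / 5 = 83.0160
Σ(R_m − R̄_m)² = 242.6533  ⇒  Var(R_m) = 242.6533 / 5 = 48.5307
β = Cov / Var(R_m) = 83.0160 / 48.5307 = 1.7106

1.711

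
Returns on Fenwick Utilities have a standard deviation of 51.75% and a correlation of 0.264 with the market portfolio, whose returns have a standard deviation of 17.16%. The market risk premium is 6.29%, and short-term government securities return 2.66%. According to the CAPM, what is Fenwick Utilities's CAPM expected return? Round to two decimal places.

β = ρ × σ_i / σ_m = 0.264 × 51.75% / 17.16% = 0.7962
E(R) = 2.66% + 0.7962 × 6.29% = 7.67%

7.67%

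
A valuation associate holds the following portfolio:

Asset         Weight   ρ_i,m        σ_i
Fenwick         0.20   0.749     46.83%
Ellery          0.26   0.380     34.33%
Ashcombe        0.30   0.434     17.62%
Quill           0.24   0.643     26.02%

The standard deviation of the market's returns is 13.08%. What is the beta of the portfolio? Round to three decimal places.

1.278

β_Fenwick = 0.749 × 46.83% / 13.08% = 2.6816
β_Ellery = 0.380 × 34.33% / 13.08% = 0.9974
β_Ashcombe = 0.434 × 17.62% / 13.08% = 0.5846
β_Quill = 0.643 × 26.02% / 13.08% = 1.2791
β_P = Σ w_i β_i = 0.20×2.6816 + 0.26×0.9974 + 0.30×0.5846 + 0.24×1.2791 = 1.2780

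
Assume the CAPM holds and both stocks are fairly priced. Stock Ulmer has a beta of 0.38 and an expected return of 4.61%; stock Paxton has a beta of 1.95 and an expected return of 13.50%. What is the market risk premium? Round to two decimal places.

Both satisfy E(R) = R_f + β·MRP, so the slope of the SML is
MRP = (13.50% − 4.61%) / (1.95 − 0.38) = 8.89% / 1.57 = 5.6624%

5.66%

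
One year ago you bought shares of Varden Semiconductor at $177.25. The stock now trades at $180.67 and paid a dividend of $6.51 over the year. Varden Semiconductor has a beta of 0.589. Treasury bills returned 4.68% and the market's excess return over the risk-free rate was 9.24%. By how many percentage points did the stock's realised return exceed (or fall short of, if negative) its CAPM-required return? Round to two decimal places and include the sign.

-4.52%

Realised HPR = (P1 + D1 − P0) / P0 = (180.67 + 6.51 − 177.25) / 177.25 = 9.93 / 177.25 = 5.6023%
CAPM required = R_f + β·MRP = 4.68% + 0.589 × 9.24% = 10.12236%
α = realised − required = 5.6023% − 10.12236% = -4.52%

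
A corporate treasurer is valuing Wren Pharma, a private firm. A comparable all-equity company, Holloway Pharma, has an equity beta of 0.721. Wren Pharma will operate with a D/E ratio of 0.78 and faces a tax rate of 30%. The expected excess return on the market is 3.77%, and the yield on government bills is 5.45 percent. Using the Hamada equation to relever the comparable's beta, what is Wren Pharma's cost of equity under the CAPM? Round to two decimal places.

β_L = β_U × [1 + (1 − t)(D/E)] = 0.721 × [1 + (1 − 0.30) × 0.78]
    = 0.721 × [1 + 0.70 × 0.78] = 0.721 × 1.5460 = 1.1147
E(R) = R_f + β_L × MRP = 5.45% + 1.1147 × 3.77% = 9.65%

9.65%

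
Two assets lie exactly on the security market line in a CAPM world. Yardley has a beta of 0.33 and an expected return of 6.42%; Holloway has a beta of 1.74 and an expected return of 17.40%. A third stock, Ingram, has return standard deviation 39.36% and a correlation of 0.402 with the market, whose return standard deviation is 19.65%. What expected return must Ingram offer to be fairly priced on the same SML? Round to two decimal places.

MRP = (17.40% − 6.42%) / (1.74 − 0.33) = 7.7872%
R_f = 6.42% − 0.33 × 7.7872% = 3.8502%
β_Ingram = ρ·σ_i/σ_m = 0.402 × 39.36 / 19.65 = 0.8052
E(R_Ingram) = R_f + β × MRP = 3.8502% + 0.8052 × 7.7872% = 10.12%

10.12%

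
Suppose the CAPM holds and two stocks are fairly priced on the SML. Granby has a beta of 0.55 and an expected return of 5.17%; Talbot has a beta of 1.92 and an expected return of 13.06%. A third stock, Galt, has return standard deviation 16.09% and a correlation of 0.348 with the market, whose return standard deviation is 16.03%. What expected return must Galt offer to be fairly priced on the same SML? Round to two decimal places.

4.01%

MRP = (13.06% − 5.17%) / (1.92 − 0.55) = 5.7591%
R_f = 5.17% − 0.55 × 5.7591% = 2.0025%
β_Galt = ρ·σ_i/σ_m = 0.348 × 16.09 / 16.03 = 0.3493
E(R_Galt) = R_f + β × MRP = 2.0025% + 0.3493 × 5.7591% = 4.01%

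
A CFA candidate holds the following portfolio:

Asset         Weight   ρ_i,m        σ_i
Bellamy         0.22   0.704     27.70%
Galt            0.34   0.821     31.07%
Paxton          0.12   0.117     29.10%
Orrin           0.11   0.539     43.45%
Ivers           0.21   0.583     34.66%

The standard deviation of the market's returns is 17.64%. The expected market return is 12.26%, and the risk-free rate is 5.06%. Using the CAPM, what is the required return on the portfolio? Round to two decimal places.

β_Bellamy = 0.704 × 27.70% / 17.64% = 1.1055
β_Galt = 0.821 × 31.07% / 17.64% = 1.4461
β_Paxton = 0.117 × 29.10% / 17.64% = 0.1930
β_Orrin = 0.539 × 43.45% / 17.64% = 1.3276
β_Ivers = 0.583 × 34.66% / 17.64% = 1.1455
β_P = Σ w_i β_i = 0.22×1.1055 + 0.34×1.4461 + 0.12×0.1930 + 0.11×1.3276 + 0.21×1.1455 = 1.1446
MRP = 12.26% − 5.06% = 7.20%
E(R_P) = R_f + β_P × MRP = 5.06% + 1.1446 × 7.20% = 13.30%

13.30%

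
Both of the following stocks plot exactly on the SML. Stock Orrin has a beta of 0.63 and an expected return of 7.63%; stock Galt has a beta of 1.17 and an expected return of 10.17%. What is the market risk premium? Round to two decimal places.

Both satisfy E(R) = R_f + β·MRP, so the slope of the SML is
MRP = (10.17% − 7.63%) / (1.17 − 0.63) = 2.54% / 0.54 = 4.7037%

4.70%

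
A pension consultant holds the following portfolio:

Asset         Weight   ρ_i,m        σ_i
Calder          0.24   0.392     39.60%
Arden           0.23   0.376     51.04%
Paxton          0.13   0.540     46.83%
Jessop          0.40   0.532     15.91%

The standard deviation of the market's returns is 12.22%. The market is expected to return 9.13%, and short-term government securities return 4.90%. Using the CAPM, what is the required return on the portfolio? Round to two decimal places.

β_Calder = 0.392 × 39.60% / 12.22% = 1.2703
β_Arden = 0.376 × 51.04% / 12.22% = 1.5705
β_Paxton = 0.540 × 46.83% / 12.22% = 2.0694
β_Jessop = 0.532 × 15.91% / 12.22% = 0.6926
β_P = Σ w_i β_i = 0.24×1.2703 + 0.23×1.5705 + 0.13×2.0694 + 0.40×0.6926 = 1.2121
MRP = 9.13% − 4.90% = 4.23%
E(R_P) = R_f + β_P × MRP = 4.90% + 1.2121 × 4.23% = 10.03%

10.03%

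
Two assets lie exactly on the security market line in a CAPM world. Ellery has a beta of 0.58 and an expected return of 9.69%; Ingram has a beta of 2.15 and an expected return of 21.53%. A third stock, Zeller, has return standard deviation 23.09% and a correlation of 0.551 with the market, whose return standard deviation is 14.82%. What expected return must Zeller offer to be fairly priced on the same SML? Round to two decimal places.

MRP = (21.53% − 9.69%) / (2.15 − 0.58) = 7.5414%
R_f = 9.69% − 0.58 × 7.5414% = 5.3160%
β_Zeller = ρ·σ_i/σ_m = 0.551 × 23.09 / 14.82 = 0.8585
E(R_Zeller) = R_f + β × MRP = 5.3160% + 0.8585 × 7.5414% = 11.79%

11.79%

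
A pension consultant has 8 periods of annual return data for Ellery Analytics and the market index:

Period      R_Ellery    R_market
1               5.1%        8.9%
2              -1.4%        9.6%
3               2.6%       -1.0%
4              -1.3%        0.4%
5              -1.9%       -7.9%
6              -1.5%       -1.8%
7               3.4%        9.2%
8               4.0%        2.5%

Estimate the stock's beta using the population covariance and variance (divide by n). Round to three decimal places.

0.234

Mean R_i = (5.1 − 1.4 + 2.6 − 1.3 − 1.9 − 1.5 + 3.4 + 4.0) / 8 = 1.1250%
Mean R_m = (8.9 + 9.6 − 1.0 + 0.4 − 7.9 − 1.8 + 9.2 + 2.5) / 8 = 2.4875%
Σ(R_i − R̄_i)(R_m − R̄_m) = 65.4325  ⇒  Cov = 65.4325 / 8 = 8.1791
Σ(R_m − R̄_m)² = 279.5688  ⇒  Var(R_m) = 279.5688 / 8 = 34.9461
β = Cov / Var(R_m) = 8.1791 / 34.9461 = 0.2340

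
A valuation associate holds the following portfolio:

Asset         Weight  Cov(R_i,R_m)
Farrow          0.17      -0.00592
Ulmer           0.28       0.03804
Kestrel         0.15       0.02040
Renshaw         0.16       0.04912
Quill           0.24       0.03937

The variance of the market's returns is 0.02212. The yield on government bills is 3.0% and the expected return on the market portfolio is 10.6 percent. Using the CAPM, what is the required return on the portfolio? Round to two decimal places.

13.31%

β_Farrow = -0.00592 / 0.02212 = -0.2676
β_Ulmer = 0.03804 / 0.02212 = 1.7197
β_Kestrel = 0.02040 / 0.02212 = 0.9222
β_Renshaw = 0.04912 / 0.02212 = 2.2206
β_Quill = 0.03937 / 0.02212 = 1.7798
β_P = Σ w_i β_i = 0.17×-0.2676 + 0.28×1.7197 + 0.15×0.9222 + 0.16×2.2206 + 0.24×1.7798 = 1.3568
MRP = 10.6% − 3.0% = 7.60%
E(R_P) = R_f + β_P × MRP = 3.0% + 1.3568 × 7.6% = 13.31%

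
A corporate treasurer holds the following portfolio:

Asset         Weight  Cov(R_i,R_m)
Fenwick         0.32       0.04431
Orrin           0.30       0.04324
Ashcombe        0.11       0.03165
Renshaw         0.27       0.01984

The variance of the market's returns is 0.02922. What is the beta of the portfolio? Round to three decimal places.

β_Fenwick = 0.04431 / 0.02922 = 1.5164
β_Orrin = 0.04324 / 0.02922 = 1.4798
β_Ashcombe = 0.03165 / 0.02922 = 1.0832
β_Renshaw = 0.01984 / 0.02922 = 0.6790
β_P = Σ w_i β_i = 0.32×1.5164 + 0.30×1.4798 + 0.11×1.0832 + 0.27×0.6790 = 1.2317

1.232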